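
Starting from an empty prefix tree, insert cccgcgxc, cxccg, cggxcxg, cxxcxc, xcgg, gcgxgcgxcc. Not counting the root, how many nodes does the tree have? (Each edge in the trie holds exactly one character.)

Trie structure (* marks end of a word):
(root)
├─ c
│  ├─ c
│  │  └─ c
│  │     └─ g
│  │        └─ c
│  │           └─ g
│  │              └─ x
│  │                 └─ c *
│  ├─ g
│  │  └─ g
│  │     └─ x
│  │        └─ c
│  │           └─ x
│  │              └─ g *
│  └─ x
│     ├─ c
│     │  └─ c
│     │     └─ g *
│     └─ x
│        └─ c
│           └─ x
│              └─ c *
├─ g
│  └─ c
│     └─ g
│        └─ x
│           └─ g
│              └─ c
│                 └─ g
│                    └─ x
│                       └─ c
│                          └─ c *
└─ x
   └─ c
      └─ g
         └─ g *
Counting every labelled node above: 36.

36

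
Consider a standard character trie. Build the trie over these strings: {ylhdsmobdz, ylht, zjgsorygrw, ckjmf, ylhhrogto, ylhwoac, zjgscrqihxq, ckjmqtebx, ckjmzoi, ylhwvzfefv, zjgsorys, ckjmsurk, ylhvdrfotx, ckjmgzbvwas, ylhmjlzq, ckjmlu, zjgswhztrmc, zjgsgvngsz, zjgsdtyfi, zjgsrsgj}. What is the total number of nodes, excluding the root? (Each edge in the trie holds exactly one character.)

Count nodes per top-level branch (shared prefixes stored once):
  'c'-branch (ckjmf, ckjmgzbvwas, ckjmlu, ckjmqtebx, ckjmsurk, ckjmzoi): 26 nodes
  'y'-branch (ylhdsmobdz, ylhhrogto, ylhmjlzq, ylht, ylhvdrfotx, ylhwoac, ylhwvzfefv): 39 nodes
  'z'-branch (zjgscrqihxq, zjgsdtyfi, zjgsgvngsz, zjgsorygrw, zjgsorys, zjgsrsgj, zjgswhztrmc): 40 nodes
Sum: 105

105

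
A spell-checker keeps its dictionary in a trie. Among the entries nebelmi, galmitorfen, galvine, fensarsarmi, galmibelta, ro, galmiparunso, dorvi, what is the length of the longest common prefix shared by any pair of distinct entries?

Look for the deepest trie node that still has at least two words in its subtree.
"galmibelta" and "galmiparunso" agree on "galmi" (5 characters) before diverging; nothing deeper is shared.
Longest shared-prefix length: 5

5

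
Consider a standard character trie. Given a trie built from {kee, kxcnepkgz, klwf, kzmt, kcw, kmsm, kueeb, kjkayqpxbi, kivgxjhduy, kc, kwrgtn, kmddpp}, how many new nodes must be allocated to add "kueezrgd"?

4

"kuee" is already a path in the trie; the remaining "zrgd" must be added.
New nodes needed: |"kueezrgd"| − 4 = 8 − 4 = 4.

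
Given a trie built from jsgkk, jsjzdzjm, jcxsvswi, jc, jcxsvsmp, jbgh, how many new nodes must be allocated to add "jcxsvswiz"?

1

The longest prefix of "jcxsvswiz" already in the trie is "jcxsvswi" (length 8).
Each of the 1 remaining characters creates one node.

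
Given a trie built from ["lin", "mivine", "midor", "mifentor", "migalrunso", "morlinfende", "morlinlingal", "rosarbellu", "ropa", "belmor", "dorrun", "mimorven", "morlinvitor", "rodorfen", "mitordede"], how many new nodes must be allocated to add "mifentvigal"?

"mifent" is already a path in the trie; the remaining "vigal" must be added.
Each of the 5 remaining characters creates one node.

5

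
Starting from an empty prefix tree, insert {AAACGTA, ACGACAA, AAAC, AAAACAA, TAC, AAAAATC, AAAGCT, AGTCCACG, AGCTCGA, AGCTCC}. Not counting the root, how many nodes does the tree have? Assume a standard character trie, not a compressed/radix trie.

Trace insertions, counting only characters that open a new branch:
  "AAACGTA" → 7 new (A, A, A, C, G, T, A)
  "ACGACAA" → prefix "A" already present; 6 new (C, G, A, C, A, A)
  "AAAC" → prefix "AAAC" already present; 0 new (none)
  "AAAACAA" → prefix "AAA" already present; 4 new (A, C, A, A)
  "TAC" → 3 new (T, A, C)
  "AAAAATC" → prefix "AAAA" already present; 3 new (A, T, C)
  "AAAGCT" → prefix "AAA" already present; 3 new (G, C, T)
  "AGTCCACG" → prefix "A" already present; 7 new (G, T, C, C, A, C, G)
  "AGCTCGA" → prefix "AG" already present; 5 new (C, T, C, G, A)
  "AGCTCC" → prefix "AGCTC" already present; 1 new (C)
Total nodes = 7 + 6 + 0 + 4 + 3 + 3 + 3 + 7 + 5 + 1 = 39

39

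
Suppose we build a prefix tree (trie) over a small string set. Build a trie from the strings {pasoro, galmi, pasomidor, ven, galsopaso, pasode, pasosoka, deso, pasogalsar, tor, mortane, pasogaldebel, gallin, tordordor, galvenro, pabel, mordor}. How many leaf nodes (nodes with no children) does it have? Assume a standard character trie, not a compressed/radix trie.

Leaves are exactly the stored words that no other stored word extends.
Those words: "deso", "gallin", "galmi", "galsopaso", "galvenro", "mordor", "mortane", "pabel", "pasode", "pasogaldebel", "pasogalsar", "pasomidor", "pasoro", "pasosoka", "tordordor", "ven"
Leaf count: 16

16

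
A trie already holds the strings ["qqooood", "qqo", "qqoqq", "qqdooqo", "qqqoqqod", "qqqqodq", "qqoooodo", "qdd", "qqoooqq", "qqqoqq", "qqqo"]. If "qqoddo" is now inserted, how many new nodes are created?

3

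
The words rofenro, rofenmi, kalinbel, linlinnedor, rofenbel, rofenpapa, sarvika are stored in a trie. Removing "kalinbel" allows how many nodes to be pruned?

A node on "kalinbel"'s path can go only if nothing else ends at it or branches off below it.
No other word shares any prefix with "kalinbel", so all 8 of its nodes go.
Nodes removed: 8

8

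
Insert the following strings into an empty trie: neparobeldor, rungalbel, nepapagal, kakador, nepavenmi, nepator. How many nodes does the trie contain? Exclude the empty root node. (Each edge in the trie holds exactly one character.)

For each word, the new-node count is its length minus the longest prefix already in the trie:
  "neparobeldor" → 12 new (n, e, p, a, r, o, b, e, l, d, o, r)
  "rungalbel" → 9 new (r, u, n, g, a, l, b, e, l)
  "nepapagal" → prefix "nepa" already present; 5 new (p, a, g, a, l)
  "kakador" → 7 new (k, a, k, a, d, o, r)
  "nepavenmi" → prefix "nepa" already present; 5 new (v, e, n, m, i)
  "nepator" → prefix "nepa" already present; 3 new (t, o, r)
Total nodes = 12 + 9 + 5 + 7 + 5 + 3 = 41

41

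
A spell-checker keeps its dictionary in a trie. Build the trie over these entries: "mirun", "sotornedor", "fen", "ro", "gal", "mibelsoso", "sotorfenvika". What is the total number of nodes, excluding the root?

37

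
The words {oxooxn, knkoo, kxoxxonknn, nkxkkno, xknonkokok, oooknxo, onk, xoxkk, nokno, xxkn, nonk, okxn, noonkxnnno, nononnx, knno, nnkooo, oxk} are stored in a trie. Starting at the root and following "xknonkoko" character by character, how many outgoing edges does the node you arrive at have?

The children of the "xknonkoko" node are the distinct next characters among strings starting with "xknonkoko".
Characters that immediately follow "xknonkoko" among the stored strings: {k}.
That node has 1 child edge.

1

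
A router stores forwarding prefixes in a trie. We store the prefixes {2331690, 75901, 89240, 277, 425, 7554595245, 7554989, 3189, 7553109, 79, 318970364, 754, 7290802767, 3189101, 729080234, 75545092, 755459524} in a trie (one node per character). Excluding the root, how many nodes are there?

Insert word by word; a character creates a node only if that edge doesn't already exist:
  "2331690" → 7 new (2, 3, 3, 1, 6, 9, 0)
  "75901" → 5 new (7, 5, 9, 0, 1)
  "89240" → 5 new (8, 9, 2, 4, 0)
  "277" → prefix "2" already present; 2 new (7, 7)
  "425" → 3 new (4, 2, 5)
  "7554595245" → prefix "75" already present; 8 new (5, 4, 5, 9, 5, 2, 4, 5)
  "7554989" → prefix "7554" already present; 3 new (9, 8, 9)
  "3189" → 4 new (3, 1, 8, 9)
  "7553109" → prefix "755" already present; 4 new (3, 1, 0, 9)
  "79" → prefix "7" already present; 1 new (9)
  "318970364" → prefix "3189" already present; 5 new (7, 0, 3, 6, 4)
  "754" → prefix "75" already present; 1 new (4)
  "7290802767" → prefix "7" already present; 9 new (2, 9, 0, 8, 0, 2, 7, 6, 7)
  "3189101" → prefix "3189" already present; 3 new (1, 0, 1)
  "729080234" → prefix "7290802" already present; 2 new (3, 4)
  "75545092" → prefix "75545" already present; 3 new (0, 9, 2)
  "755459524" → prefix "755459524" already present; 0 new (none)
Total nodes = 7 + 5 + 5 + 2 + 3 + 8 + 3 + 4 + 4 + 1 + 5 + 1 + 9 + 3 + 2 + 3 + 0 = 65

65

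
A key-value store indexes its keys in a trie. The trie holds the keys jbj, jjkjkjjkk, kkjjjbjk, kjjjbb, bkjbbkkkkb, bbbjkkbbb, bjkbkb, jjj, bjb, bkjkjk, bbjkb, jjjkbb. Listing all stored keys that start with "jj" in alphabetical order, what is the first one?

Words with prefix "jj", in lexicographic order: "jjj", "jjjkbb", "jjkjkjjkk"
The 1st is jjj.

jjj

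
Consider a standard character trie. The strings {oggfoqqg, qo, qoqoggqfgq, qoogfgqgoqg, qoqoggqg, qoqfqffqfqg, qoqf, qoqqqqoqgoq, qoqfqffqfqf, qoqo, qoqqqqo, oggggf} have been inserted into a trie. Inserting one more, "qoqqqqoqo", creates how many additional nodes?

1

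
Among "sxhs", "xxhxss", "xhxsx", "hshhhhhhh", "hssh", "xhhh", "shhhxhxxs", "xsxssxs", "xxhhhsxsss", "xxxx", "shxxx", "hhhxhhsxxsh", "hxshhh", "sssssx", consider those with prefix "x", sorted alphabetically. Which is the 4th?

xxhhhsxsss

DFS of the "x" subtree visits, in order: "xhhh", "xhxsx", "xsxssxs", "xxhhhsxsss", "xxhxss", "xxxx"
The 4th is xxhhhsxsss.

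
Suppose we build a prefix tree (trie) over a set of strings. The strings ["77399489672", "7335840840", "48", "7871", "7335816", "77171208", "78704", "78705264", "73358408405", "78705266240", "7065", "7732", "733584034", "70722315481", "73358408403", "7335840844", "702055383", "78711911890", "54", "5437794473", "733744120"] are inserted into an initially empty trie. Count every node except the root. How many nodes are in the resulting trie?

91

Insert word by word; a character creates a node only if that edge doesn't already exist:
  "77399489672" → 11 new (7, 7, 3, 9, 9, 4, 8, 9, 6, 7, 2)
  "7335840840" → prefix "7" already present; 9 new (3, 3, 5, 8, 4, 0, 8, 4, 0)
  "48" → 2 new (4, 8)
  "7871" → prefix "7" already present; 3 new (8, 7, 1)
  "7335816" → prefix "73358" already present; 2 new (1, 6)
  "77171208" → prefix "77" already present; 6 new (1, 7, 1, 2, 0, 8)
  "78704" → prefix "787" already present; 2 new (0, 4)
  "78705264" → prefix "7870" already present; 4 new (5, 2, 6, 4)
  "73358408405" → prefix "7335840840" already present; 1 new (5)
  "78705266240" → prefix "7870526" already present; 4 new (6, 2, 4, 0)
  "7065" → prefix "7" already present; 3 new (0, 6, 5)
  "7732" → prefix "773" already present; 1 new (2)
  "733584034" → prefix "7335840" already present; 2 new (3, 4)
  "70722315481" → prefix "70" already present; 9 new (7, 2, 2, 3, 1, 5, 4, 8, 1)
  "73358408403" → prefix "7335840840" already present; 1 new (3)
  "7335840844" → prefix "733584084" already present; 1 new (4)
  "702055383" → prefix "70" already present; 7 new (2, 0, 5, 5, 3, 8, 3)
  "78711911890" → prefix "7871" already present; 7 new (1, 9, 1, 1, 8, 9, 0)
  "54" → 2 new (5, 4)
  "5437794473" → prefix "54" already present; 8 new (3, 7, 7, 9, 4, 4, 7, 3)
  "733744120" → prefix "733" already present; 6 new (7, 4, 4, 1, 2, 0)
Total nodes = 11 + 9 + 2 + 3 + 2 + 6 + 2 + 4 + 1 + 4 + 3 + 1 + 2 + 9 + 1 + 1 + 7 + 7 + 2 + 8 + 6 = 91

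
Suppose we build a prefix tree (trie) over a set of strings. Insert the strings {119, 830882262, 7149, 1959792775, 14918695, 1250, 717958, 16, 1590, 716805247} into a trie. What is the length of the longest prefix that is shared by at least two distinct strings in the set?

Look for the deepest trie node that still has at least two words in its subtree.
"7149" and "716805247" agree on "71" (2 characters) before diverging; nothing deeper is shared.
Longest shared-prefix length: 2

2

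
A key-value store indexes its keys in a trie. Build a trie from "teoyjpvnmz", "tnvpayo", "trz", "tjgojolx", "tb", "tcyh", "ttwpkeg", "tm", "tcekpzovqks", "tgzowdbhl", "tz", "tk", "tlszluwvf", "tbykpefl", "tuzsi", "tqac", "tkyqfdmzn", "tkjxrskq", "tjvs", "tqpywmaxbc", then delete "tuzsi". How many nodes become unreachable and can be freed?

After clearing the end-marker at "tuzsi", prune upward until reaching a node still needed by another word.
The suffix "uzsi" (4 nodes) is used only by "tuzsi"; the node for "t" still has the child "e", so pruning stops there.
Nodes removed: 4

4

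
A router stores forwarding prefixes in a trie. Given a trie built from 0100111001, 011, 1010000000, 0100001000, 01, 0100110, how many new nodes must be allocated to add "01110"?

The longest prefix of "01110" already in the trie is "011" (length 3).
Each of the 2 remaining characters creates one node.

2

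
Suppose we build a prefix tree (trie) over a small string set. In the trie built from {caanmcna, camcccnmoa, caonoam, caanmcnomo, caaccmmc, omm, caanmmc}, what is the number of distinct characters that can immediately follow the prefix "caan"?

1

The children of the "caan" node are the distinct next characters among strings starting with "caan".
Distinct next characters after "caan": m.
That node has 1 child edge.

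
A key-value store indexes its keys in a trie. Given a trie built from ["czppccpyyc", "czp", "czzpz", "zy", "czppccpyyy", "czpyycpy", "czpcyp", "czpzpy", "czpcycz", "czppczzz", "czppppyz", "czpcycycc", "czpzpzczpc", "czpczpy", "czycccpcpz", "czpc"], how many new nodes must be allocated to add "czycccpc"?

0

"czycccpc" is already a full path in the trie; only an end-marker is added.
No new nodes are needed: 0.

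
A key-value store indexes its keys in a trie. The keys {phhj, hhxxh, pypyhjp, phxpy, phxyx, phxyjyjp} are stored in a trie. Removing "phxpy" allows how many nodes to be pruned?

After clearing the end-marker at "phxpy", prune upward until reaching a node still needed by another word.
The suffix "py" (2 nodes) is used only by "phxpy"; the node for "phx" still has the child "y", so pruning stops there.
Nodes removed: 2

2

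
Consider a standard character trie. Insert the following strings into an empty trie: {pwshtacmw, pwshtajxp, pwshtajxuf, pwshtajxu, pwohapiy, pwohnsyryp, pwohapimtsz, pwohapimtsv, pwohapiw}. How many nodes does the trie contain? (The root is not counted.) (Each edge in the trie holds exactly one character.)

32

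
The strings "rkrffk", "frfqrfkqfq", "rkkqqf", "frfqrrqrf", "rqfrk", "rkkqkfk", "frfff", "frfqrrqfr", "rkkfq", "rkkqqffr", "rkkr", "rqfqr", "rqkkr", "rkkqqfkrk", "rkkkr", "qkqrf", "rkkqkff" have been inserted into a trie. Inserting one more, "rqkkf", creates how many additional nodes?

Walking "rqkkf" from the root, the first 4 characters ("rqkk") follow existing edges; "f" is the first miss.
New nodes needed: |"rqkkf"| − 4 = 5 − 4 = 1.

1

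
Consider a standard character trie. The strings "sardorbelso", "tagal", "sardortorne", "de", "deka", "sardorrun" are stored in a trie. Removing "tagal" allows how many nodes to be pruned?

A node on "tagal"'s path can go only if nothing else ends at it or branches off below it.
No other word shares any prefix with "tagal", so all 5 of its nodes go.
Nodes removed: 5

5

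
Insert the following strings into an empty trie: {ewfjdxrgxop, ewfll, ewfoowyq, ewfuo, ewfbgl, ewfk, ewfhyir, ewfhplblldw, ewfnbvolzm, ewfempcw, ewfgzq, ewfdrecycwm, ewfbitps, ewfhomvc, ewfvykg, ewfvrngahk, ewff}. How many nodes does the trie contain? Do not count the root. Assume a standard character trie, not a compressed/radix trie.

Insert word by word; a character creates a node only if that edge doesn't already exist:
  "ewfjdxrgxop" → 11 new (e, w, f, j, d, x, r, g, x, o, p)
  "ewfll" → prefix "ewf" already present; 2 new (l, l)
  "ewfoowyq" → prefix "ewf" already present; 5 new (o, o, w, y, q)
  "ewfuo" → prefix "ewf" already present; 2 new (u, o)
  "ewfbgl" → prefix "ewf" already present; 3 new (b, g, l)
  "ewfk" → prefix "ewf" already present; 1 new (k)
  "ewfhyir" → prefix "ewf" already present; 4 new (h, y, i, r)
  "ewfhplblldw" → prefix "ewfh" already present; 7 new (p, l, b, l, l, d, w)
  "ewfnbvolzm" → prefix "ewf" already present; 7 new (n, b, v, o, l, z, m)
  "ewfempcw" → prefix "ewf" already present; 5 new (e, m, p, c, w)
  "ewfgzq" → prefix "ewf" already present; 3 new (g, z, q)
  "ewfdrecycwm" → prefix "ewf" already present; 8 new (d, r, e, c, y, c, w, m)
  "ewfbitps" → prefix "ewfb" already present; 4 new (i, t, p, s)
  "ewfhomvc" → prefix "ewfh" already present; 4 new (o, m, v, c)
  "ewfvykg" → prefix "ewf" already present; 4 new (v, y, k, g)
  "ewfvrngahk" → prefix "ewfv" already present; 6 new (r, n, g, a, h, k)
  "ewff" → prefix "ewf" already present; 1 new (f)
Total nodes = 11 + 2 + 5 + 2 + 3 + 1 + 4 + 7 + 7 + 5 + 3 + 8 + 4 + 4 + 4 + 6 + 1 = 77

77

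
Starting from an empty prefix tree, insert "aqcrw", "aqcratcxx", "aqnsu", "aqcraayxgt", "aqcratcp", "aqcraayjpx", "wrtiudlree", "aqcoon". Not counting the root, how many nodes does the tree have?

35

Trie structure (* marks end of a word):
(root)
├─ a
│  └─ q
│     ├─ c
│     │  ├─ o
│     │  │  └─ o
│     │  │     └─ n *
│     │  └─ r
│     │     ├─ a
│     │     │  ├─ a
│     │     │  │  └─ y
│     │     │  │     ├─ j
│     │     │  │     │  └─ p
│     │     │  │     │     └─ x *
│     │     │  │     └─ x
│     │     │  │        └─ g
│     │     │  │           └─ t *
│     │     │  └─ t
│     │     │     └─ c
│     │     │        ├─ p *
│     │     │        └─ x
│     │     │           └─ x *
│     │     └─ w *
│     └─ n
│        └─ s
│           └─ u *
└─ w
   └─ r
      └─ t
         └─ i
            └─ u
               └─ d
                  └─ l
                     └─ r
                        └─ e
                           └─ e *
Counting every labelled node above: 35.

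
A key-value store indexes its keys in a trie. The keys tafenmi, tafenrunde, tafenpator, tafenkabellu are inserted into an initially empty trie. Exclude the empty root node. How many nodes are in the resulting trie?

Trace insertions, counting only characters that open a new branch:
  "tafenmi" → 7 new (t, a, f, e, n, m, i)
  "tafenrunde" → prefix "tafen" already present; 5 new (r, u, n, d, e)
  "tafenpator" → prefix "tafen" already present; 5 new (p, a, t, o, r)
  "tafenkabellu" → prefix "tafen" already present; 7 new (k, a, b, e, l, l, u)
Total nodes = 7 + 5 + 5 + 7 = 24

24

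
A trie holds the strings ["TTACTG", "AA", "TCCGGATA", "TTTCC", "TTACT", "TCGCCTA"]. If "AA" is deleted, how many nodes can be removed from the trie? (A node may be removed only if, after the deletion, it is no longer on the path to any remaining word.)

2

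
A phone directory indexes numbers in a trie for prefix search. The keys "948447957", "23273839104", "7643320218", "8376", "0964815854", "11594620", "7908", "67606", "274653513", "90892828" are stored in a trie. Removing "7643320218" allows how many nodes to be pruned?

After clearing the end-marker at "7643320218", prune upward until reaching a node still needed by another word.
The suffix "643320218" (9 nodes) is used only by "7643320218"; the node for "7" still has the child "9", so pruning stops there.
Nodes removed: 9

9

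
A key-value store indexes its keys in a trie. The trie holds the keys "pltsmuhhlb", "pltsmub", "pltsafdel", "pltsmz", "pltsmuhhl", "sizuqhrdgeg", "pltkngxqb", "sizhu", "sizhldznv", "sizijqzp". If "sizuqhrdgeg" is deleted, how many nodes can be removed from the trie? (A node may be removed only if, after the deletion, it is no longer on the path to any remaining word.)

8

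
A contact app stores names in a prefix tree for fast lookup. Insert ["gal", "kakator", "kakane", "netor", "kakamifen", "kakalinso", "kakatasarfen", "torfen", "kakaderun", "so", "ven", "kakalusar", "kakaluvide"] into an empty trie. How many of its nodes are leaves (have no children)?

13

A leaf is a node with no children — equivalently, the end of a word that is not a proper prefix of any other stored word.
Those words: "gal", "kakaderun", "kakalinso", "kakalusar", "kakaluvide", "kakamifen", "kakane", "kakatasarfen", "kakator", "netor", "so", "torfen", "ven"
Leaf count: 13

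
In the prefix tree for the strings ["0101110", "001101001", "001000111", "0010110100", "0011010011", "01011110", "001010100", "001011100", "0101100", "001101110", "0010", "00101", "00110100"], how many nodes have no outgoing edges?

A leaf is a node with no children — equivalently, the end of a word that is not a proper prefix of any other stored word.
Those words: "001000111", "001010100", "0010110100", "001011100", "0011010011", "001101110", "0101100", "0101110", "01011110"
Leaf count: 9

9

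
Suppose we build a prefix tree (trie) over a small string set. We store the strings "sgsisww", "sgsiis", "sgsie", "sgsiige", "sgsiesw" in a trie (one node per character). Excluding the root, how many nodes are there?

Trie structure (* marks end of a word):
(root)
└─ s
   └─ g
      └─ s
         └─ i
            ├─ e *
            │  └─ s
            │     └─ w *
            ├─ i
            │  ├─ g
            │  │  └─ e *
            │  └─ s *
            └─ s
               └─ w
                  └─ w *
Counting every labelled node above: 14.

14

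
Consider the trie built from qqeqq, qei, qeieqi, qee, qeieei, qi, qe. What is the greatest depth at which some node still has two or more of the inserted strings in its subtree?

4

Equivalently: take the maximum, over all pairs, of their longest common prefix length.
"qeieei" and "qeieqi" agree on "qeie" (4 characters) before diverging; nothing deeper is shared.
Longest shared-prefix length: 4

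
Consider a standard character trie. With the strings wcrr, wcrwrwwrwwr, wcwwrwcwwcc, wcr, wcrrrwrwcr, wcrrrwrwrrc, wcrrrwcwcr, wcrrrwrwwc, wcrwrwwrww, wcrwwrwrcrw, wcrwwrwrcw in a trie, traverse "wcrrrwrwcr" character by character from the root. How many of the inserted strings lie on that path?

Walk "wcrrrwrwcr" from the root; an end-of-word marker is hit whenever a stored word is a prefix of "wcrrrwrwcr".
Prefixes of the query that are stored words: "wcr", "wcrr", "wcrrrwrwcr"
Count: 3

3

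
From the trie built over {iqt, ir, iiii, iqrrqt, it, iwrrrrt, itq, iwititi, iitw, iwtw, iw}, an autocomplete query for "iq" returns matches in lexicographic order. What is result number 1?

iqrrqt

Words with prefix "iq", in lexicographic order: "iqrrqt", "iqt"
The 1st is iqrrqt.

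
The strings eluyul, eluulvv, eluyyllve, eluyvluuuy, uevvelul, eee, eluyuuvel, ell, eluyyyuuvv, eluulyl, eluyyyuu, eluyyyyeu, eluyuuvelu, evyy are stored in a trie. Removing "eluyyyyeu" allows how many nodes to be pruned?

3

A node on "eluyyyyeu"'s path can go only if nothing else ends at it or branches off below it.
The suffix "yeu" (3 nodes) is used only by "eluyyyyeu"; the node for "eluyyy" still has the child "u", so pruning stops there.
Nodes removed: 3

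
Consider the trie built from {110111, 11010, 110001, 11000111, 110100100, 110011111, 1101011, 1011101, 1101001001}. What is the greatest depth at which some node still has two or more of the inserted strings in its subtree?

9

The deepest shared node is where two words last agree before diverging.
e.g. "110100100" and "1101001001" share the prefix "110100100" of length 9; no pair shares a longer one.
Longest shared-prefix length: 9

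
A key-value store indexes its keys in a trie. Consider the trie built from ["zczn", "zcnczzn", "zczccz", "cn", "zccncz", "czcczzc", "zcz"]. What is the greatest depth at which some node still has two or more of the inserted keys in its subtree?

Equivalently: take the maximum, over all pairs, of their longest common prefix length.
e.g. "zcz" and "zczccz" share the prefix "zcz" of length 3; no pair shares a longer one.
Longest shared-prefix length: 3

3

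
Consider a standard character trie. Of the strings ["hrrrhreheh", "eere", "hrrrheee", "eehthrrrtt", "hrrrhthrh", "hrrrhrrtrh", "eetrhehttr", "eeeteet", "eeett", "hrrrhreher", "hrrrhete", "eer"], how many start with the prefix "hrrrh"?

Filter for entries beginning with "hrrrh":
Words under "hrrrh": hrrrheee, hrrrhete, hrrrhreheh, hrrrhreher, hrrrhrrtrh, hrrrhthrh
Count: 6

6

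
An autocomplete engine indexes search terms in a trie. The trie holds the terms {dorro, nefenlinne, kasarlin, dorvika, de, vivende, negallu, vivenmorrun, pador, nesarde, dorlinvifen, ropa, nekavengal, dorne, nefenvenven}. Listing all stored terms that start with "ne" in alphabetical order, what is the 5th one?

nesarde

DFS of the "ne" subtree visits, in order: "nefenlinne", "nefenvenven", "negallu", "nekavengal", "nesarde"
The 5th is nesarde.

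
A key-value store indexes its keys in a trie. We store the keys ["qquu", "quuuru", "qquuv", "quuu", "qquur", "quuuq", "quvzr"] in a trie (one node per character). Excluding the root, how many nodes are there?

15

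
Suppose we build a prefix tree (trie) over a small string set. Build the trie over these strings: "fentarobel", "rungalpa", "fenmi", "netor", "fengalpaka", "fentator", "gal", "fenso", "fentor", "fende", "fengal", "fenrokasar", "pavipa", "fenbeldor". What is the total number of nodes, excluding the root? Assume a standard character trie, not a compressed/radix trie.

For each word, the new-node count is its length minus the longest prefix already in the trie:
  "fentarobel" → 10 new (f, e, n, t, a, r, o, b, e, l)
  "rungalpa" → 8 new (r, u, n, g, a, l, p, a)
  "fenmi" → prefix "fen" already present; 2 new (m, i)
  "netor" → 5 new (n, e, t, o, r)
  "fengalpaka" → prefix "fen" already present; 7 new (g, a, l, p, a, k, a)
  "fentator" → prefix "fenta" already present; 3 new (t, o, r)
  "gal" → 3 new (g, a, l)
  "fenso" → prefix "fen" already present; 2 new (s, o)
  "fentor" → prefix "fent" already present; 2 new (o, r)
  "fende" → prefix "fen" already present; 2 new (d, e)
  "fengal" → prefix "fengal" already present; 0 new (none)
  "fenrokasar" → prefix "fen" already present; 7 new (r, o, k, a, s, a, r)
  "pavipa" → 6 new (p, a, v, i, p, a)
  "fenbeldor" → prefix "fen" already present; 6 new (b, e, l, d, o, r)
Total nodes = 10 + 8 + 2 + 5 + 7 + 3 + 3 + 2 + 2 + 2 + 0 + 7 + 6 + 6 = 63

63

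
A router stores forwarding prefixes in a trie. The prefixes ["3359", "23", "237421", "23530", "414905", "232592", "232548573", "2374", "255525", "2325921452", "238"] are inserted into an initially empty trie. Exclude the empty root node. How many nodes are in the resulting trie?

Trie structure (* marks end of a word):
(root)
├─ 2
│  ├─ 3 *
│  │  ├─ 2
│  │  │  └─ 5
│  │  │     ├─ 4
│  │  │     │  └─ 8
│  │  │     │     └─ 5
│  │  │     │        └─ 7
│  │  │     │           └─ 3 *
│  │  │     └─ 9
│  │  │        └─ 2 *
│  │  │           └─ 1
│  │  │              └─ 4
│  │  │                 └─ 5
│  │  │                    └─ 2 *
│  │  ├─ 5
│  │  │  └─ 3
│  │  │     └─ 0 *
│  │  ├─ 7
│  │  │  └─ 4 *
│  │  │     └─ 2
│  │  │        └─ 1 *
│  │  └─ 8 *
│  └─ 5
│     └─ 5
│        └─ 5
│           └─ 2
│              └─ 5 *
├─ 3
│  └─ 3
│     └─ 5
│        └─ 9 *
└─ 4
   └─ 1
      └─ 4
         └─ 9
            └─ 0
               └─ 5 *
Counting every labelled node above: 38.

38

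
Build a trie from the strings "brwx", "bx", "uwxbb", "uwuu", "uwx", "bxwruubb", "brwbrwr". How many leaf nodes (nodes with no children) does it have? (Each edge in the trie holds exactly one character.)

A leaf is a node with no children — equivalently, the end of a word that is not a proper prefix of any other stored word.
Those words: "brwbrwr", "brwx", "bxwruubb", "uwuu", "uwxbb"
Leaf count: 5

5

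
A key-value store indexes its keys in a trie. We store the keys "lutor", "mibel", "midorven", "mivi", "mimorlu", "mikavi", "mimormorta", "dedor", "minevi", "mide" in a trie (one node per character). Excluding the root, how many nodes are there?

Trace insertions, counting only characters that open a new branch:
  "lutor" → 5 new (l, u, t, o, r)
  "mibel" → 5 new (m, i, b, e, l)
  "midorven" → prefix "mi" already present; 6 new (d, o, r, v, e, n)
  "mivi" → prefix "mi" already present; 2 new (v, i)
  "mimorlu" → prefix "mi" already present; 5 new (m, o, r, l, u)
  "mikavi" → prefix "mi" already present; 4 new (k, a, v, i)
  "mimormorta" → prefix "mimor" already present; 5 new (m, o, r, t, a)
  "dedor" → 5 new (d, e, d, o, r)
  "minevi" → prefix "mi" already present; 4 new (n, e, v, i)
  "mide" → prefix "mid" already present; 1 new (e)
Total nodes = 5 + 5 + 6 + 2 + 5 + 4 + 5 + 5 + 4 + 1 = 42

42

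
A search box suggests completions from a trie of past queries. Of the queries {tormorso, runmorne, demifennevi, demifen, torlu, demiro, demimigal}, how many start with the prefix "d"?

Traverse to the node for "d", then collect every word in that subtree.
Words under "d": demifen, demifennevi, demimigal, demiro
Count: 4

4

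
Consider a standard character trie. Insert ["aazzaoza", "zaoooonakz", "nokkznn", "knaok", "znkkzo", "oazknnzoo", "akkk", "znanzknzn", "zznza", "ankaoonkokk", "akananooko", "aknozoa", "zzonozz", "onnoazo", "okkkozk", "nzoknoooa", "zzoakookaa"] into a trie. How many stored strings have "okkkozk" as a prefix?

1

Traverse to the node for "okkkozk", then collect every word in that subtree.
Matches: "okkkozk"
Count: 1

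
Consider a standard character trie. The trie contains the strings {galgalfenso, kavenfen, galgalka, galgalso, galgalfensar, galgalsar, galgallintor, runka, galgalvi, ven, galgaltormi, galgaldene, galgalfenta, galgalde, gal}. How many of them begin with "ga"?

Filter for entries beginning with "ga":
Matches: "gal", "galgalde", "galgaldene", "galgalfensar", "galgalfenso", "galgalfenta", "galgalka", "galgallintor", "galgalsar", "galgalso", "galgaltormi", "galgalvi"
Count: 12

12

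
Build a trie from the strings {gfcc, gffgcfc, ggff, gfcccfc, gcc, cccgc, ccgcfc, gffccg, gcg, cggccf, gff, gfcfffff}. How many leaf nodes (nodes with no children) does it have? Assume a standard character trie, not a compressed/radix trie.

10

Leaves are exactly the stored words that no other stored word extends.
Those words: "cccgc", "ccgcfc", "cggccf", "gcc", "gcg", "gfcccfc", "gfcfffff", "gffccg", "gffgcfc", "ggff"
Leaf count: 10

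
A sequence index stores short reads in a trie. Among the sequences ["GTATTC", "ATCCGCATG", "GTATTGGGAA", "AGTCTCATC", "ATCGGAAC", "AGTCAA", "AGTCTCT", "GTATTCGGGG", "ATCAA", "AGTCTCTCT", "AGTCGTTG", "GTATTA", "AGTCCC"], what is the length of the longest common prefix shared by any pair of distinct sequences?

The deepest shared node is where two words last agree before diverging.
e.g. "AGTCTCT" and "AGTCTCTCT" share the prefix "AGTCTCT" of length 7; no pair shares a longer one.
Longest shared-prefix length: 7

7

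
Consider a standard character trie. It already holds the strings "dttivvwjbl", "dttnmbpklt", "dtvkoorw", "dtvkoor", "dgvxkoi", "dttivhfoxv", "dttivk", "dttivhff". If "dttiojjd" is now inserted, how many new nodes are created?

"dtti" is already a path in the trie; the remaining "ojjd" must be added.
New nodes needed: |"dttiojjd"| − 4 = 8 − 4 = 4.

4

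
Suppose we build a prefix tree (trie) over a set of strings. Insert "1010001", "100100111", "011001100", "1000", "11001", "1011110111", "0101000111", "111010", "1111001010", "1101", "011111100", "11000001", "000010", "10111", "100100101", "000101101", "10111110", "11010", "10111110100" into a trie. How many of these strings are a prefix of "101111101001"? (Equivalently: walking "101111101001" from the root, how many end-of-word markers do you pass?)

3

Walk "101111101001" from the root; an end-of-word marker is hit whenever a stored word is a prefix of "101111101001".
Prefixes of the query that are stored words: "10111", "10111110", "10111110100"
Count: 3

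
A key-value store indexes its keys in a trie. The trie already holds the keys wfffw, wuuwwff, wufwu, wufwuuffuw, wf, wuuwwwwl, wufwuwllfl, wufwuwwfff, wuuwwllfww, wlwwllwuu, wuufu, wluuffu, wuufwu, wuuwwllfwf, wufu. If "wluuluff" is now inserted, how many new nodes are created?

4

"wluu" is already a path in the trie; the remaining "luff" must be added.
So 8 − 4 = 4 new nodes.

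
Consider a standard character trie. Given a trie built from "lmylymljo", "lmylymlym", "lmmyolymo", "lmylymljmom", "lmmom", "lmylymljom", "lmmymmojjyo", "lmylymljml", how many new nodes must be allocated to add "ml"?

2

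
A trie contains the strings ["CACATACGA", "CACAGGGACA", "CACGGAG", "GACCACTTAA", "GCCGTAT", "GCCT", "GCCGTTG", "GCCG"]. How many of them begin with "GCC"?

Traverse to the node for "GCC", then collect every word in that subtree.
Matches: "GCCG", "GCCGTAT", "GCCGTTG", "GCCT"
Count: 4

4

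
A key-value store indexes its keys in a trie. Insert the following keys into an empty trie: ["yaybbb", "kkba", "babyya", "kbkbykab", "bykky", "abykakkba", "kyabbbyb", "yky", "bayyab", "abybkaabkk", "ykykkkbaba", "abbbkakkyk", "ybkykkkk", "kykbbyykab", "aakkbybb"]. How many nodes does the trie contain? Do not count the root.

Trace insertions, counting only characters that open a new branch:
  "yaybbb" → 6 new (y, a, y, b, b, b)
  "kkba" → 4 new (k, k, b, a)
  "babyya" → 6 new (b, a, b, y, y, a)
  "kbkbykab" → prefix "k" already present; 7 new (b, k, b, y, k, a, b)
  "bykky" → prefix "b" already present; 4 new (y, k, k, y)
  "abykakkba" → 9 new (a, b, y, k, a, k, k, b, a)
  "kyabbbyb" → prefix "k" already present; 7 new (y, a, b, b, b, y, b)
  "yky" → prefix "y" already present; 2 new (k, y)
  "bayyab" → prefix "ba" already present; 4 new (y, y, a, b)
  "abybkaabkk" → prefix "aby" already present; 7 new (b, k, a, a, b, k, k)
  "ykykkkbaba" → prefix "yky" already present; 7 new (k, k, k, b, a, b, a)
  "abbbkakkyk" → prefix "ab" already present; 8 new (b, b, k, a, k, k, y, k)
  "ybkykkkk" → prefix "y" already present; 7 new (b, k, y, k, k, k, k)
  "kykbbyykab" → prefix "ky" already present; 8 new (k, b, b, y, y, k, a, b)
  "aakkbybb" → prefix "a" already present; 7 new (a, k, k, b, y, b, b)
Total nodes = 6 + 4 + 6 + 7 + 4 + 9 + 7 + 2 + 4 + 7 + 7 + 8 + 7 + 8 + 7 = 93

93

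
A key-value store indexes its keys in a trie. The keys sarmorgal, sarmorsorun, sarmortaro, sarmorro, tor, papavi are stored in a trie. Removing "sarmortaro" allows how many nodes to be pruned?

4

After clearing the end-marker at "sarmortaro", prune upward until reaching a node still needed by another word.
The suffix "taro" (4 nodes) is used only by "sarmortaro"; the node for "sarmor" still has the child "g", so pruning stops there.
Nodes removed: 4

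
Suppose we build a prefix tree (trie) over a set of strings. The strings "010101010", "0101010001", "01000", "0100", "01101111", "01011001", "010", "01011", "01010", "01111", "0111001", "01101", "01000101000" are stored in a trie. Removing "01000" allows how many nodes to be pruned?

After clearing the end-marker at "01000", prune upward until reaching a node still needed by another word.
Every node on "01000" is still needed (e.g. by "01000101000"), so nothing is freed.
Nodes removed: 0

0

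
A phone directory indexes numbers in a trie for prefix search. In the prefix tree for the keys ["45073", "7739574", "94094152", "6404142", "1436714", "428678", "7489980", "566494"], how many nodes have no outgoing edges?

A leaf is a node with no children — equivalently, the end of a word that is not a proper prefix of any other stored word.
Those words: "1436714", "428678", "45073", "566494", "6404142", "7489980", "7739574", "94094152"
Leaf count: 8

8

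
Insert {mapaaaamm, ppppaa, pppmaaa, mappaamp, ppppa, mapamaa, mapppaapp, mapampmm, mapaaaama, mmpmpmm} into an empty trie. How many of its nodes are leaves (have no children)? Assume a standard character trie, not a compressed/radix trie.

9

A leaf is a node with no children — equivalently, the end of a word that is not a proper prefix of any other stored word.
Those words: "mapaaaama", "mapaaaamm", "mapamaa", "mapampmm", "mappaamp", "mapppaapp", "mmpmpmm", "pppmaaa", "ppppaa"
Leaf count: 9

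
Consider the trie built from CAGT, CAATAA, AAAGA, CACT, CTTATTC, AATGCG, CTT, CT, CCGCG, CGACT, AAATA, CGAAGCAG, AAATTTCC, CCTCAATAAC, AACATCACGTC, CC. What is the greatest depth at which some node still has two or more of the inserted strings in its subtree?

Look for the deepest trie node that still has at least two words in its subtree.
"AAATA" and "AAATTTCC" agree on "AAAT" (4 characters) before diverging; nothing deeper is shared.
Longest shared-prefix length: 4

4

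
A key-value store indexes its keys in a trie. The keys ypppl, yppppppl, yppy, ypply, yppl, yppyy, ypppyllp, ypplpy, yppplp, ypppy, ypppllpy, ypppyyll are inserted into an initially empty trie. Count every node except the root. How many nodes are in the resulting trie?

Insert word by word; a character creates a node only if that edge doesn't already exist:
  "ypppl" → 5 new (y, p, p, p, l)
  "yppppppl" → prefix "yppp" already present; 4 new (p, p, p, l)
  "yppy" → prefix "ypp" already present; 1 new (y)
  "ypply" → prefix "ypp" already present; 2 new (l, y)
  "yppl" → prefix "yppl" already present; 0 new (none)
  "yppyy" → prefix "yppy" already present; 1 new (y)
  "ypppyllp" → prefix "yppp" already present; 4 new (y, l, l, p)
  "ypplpy" → prefix "yppl" already present; 2 new (p, y)
  "yppplp" → prefix "ypppl" already present; 1 new (p)
  "ypppy" → prefix "ypppy" already present; 0 new (none)
  "ypppllpy" → prefix "ypppl" already present; 3 new (l, p, y)
  "ypppyyll" → prefix "ypppy" already present; 3 new (y, l, l)
Total nodes = 5 + 4 + 1 + 2 + 0 + 1 + 4 + 2 + 1 + 0 + 3 + 3 = 26

26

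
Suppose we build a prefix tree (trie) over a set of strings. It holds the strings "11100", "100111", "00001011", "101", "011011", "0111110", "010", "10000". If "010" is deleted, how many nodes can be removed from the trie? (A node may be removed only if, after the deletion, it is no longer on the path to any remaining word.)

1

After clearing the end-marker at "010", prune upward until reaching a node still needed by another word.
The suffix "0" (1 node) is used only by "010"; the node for "01" still has the child "1", so pruning stops there.
Nodes removed: 1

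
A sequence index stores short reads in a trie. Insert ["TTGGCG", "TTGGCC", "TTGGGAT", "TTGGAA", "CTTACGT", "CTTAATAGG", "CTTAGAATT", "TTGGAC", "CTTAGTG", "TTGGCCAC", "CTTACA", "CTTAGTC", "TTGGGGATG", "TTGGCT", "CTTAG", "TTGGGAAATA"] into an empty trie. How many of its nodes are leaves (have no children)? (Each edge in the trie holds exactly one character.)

Leaves are exactly the stored words that no other stored word extends.
Those words: "CTTAATAGG", "CTTACA", "CTTACGT", "CTTAGAATT", "CTTAGTC", "CTTAGTG", "TTGGAA", "TTGGAC", "TTGGCCAC", "TTGGCG", "TTGGCT", "TTGGGAAATA", "TTGGGAT", "TTGGGGATG"
Leaf count: 14

14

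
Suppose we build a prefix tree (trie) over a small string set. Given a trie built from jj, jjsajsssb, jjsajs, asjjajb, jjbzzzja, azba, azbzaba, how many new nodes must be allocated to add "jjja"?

2

Walking "jjja" from the root, the first 2 characters ("jj") follow existing edges; "j" is the first miss.
New nodes needed: |"jjja"| − 2 = 4 − 2 = 2.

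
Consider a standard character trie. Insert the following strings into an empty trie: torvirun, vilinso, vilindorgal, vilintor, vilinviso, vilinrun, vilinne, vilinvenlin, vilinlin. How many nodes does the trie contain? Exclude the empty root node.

41

For each word, the new-node count is its length minus the longest prefix already in the trie:
  "torvirun" → 8 new (t, o, r, v, i, r, u, n)
  "vilinso" → 7 new (v, i, l, i, n, s, o)
  "vilindorgal" → prefix "vilin" already present; 6 new (d, o, r, g, a, l)
  "vilintor" → prefix "vilin" already present; 3 new (t, o, r)
  "vilinviso" → prefix "vilin" already present; 4 new (v, i, s, o)
  "vilinrun" → prefix "vilin" already present; 3 new (r, u, n)
  "vilinne" → prefix "vilin" already present; 2 new (n, e)
  "vilinvenlin" → prefix "vilinv" already present; 5 new (e, n, l, i, n)
  "vilinlin" → prefix "vilin" already present; 3 new (l, i, n)
Total nodes = 8 + 7 + 6 + 3 + 4 + 3 + 2 + 5 + 3 = 41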